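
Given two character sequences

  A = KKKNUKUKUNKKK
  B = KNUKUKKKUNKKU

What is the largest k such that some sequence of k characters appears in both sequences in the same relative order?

One common subsequence of length 10: K (A #3, B #1), then N (A #4, B #2), then U (A #5, B #3), then K (A #6, B #4), then U (A #7, B #5), then K (A #8, B #8), then U (A #9, B #9), then N (A #10, B #10), then K (A #11, B #11), then K (A #12, B #12), and the DP table's final entry dp[13][13] is also 10, so no common subsequence is longer.

10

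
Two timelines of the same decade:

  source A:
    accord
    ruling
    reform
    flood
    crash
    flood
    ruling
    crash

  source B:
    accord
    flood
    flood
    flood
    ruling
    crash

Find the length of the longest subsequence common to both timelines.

5

Taking accord at source A[1]=source B[1], flood at source A[4]=source B[3], flood at source A[6]=source B[4], ruling at source A[7]=source B[5], crash at source A[8]=source B[6] gives a common subsequence of length 5, and the DP table's final entry dp[8][6] is also 5, so no common subsequence is longer.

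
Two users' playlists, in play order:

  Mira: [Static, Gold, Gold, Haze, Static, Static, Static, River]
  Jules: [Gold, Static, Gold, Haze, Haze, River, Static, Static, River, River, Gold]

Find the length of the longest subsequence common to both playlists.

6

One common subsequence of length 6: Static [1,2], Gold [2,3], Haze [4,5], Static [5,7], Static [6,8], River [8,10]. Since dp[8][11] = 6, nothing longer is possible.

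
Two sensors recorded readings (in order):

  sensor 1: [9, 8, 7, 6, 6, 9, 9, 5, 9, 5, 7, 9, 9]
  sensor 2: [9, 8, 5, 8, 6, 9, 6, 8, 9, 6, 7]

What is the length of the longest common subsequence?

6

Let dp[i][j] be the LCS length of the first i values of sensor 1 and the first j values of sensor 2. dp[i][j] = dp[i-1][j-1]+1 when the i-th and j-th values match, else max(dp[i-1][j], dp[i][j-1]).
    ·  9  8  5  8  6  9  6  8  9  6  7
 ·  0  0  0  0  0  0  0  0  0  0  0  0
 9  0  1  1  1  1  1  1  1  1  1  1  1
 8  0  1  2  2  2  2  2  2  2  2  2  2
 7  0  1  2  2  2  2  2  2  2  2  2  3
 6  0  1  2  2  2  3  3  3  3  3  3  3
 6  0  1  2  2  2  3  3  4  4  4  4  4
 9  0  1  2  2  2  3  4  4  4  5  5  5
 9  0  1  2  2  2  3  4  4  4  5  5  5
 5  0  1  2  3  3  3  4  4  4  5  5  5
 9  0  1  2  3  3  3  4  4  4  5  5  5
 5  0  1  2  3  3  3  4  4  4  5  5  5
 7  0  1  2  3  3  3  4  4  4  5  5  6
 9  0  1  2  3  3  3  4  4  4  5  5  6
 9  0  1  2  3  3  3  4  4  4  5  5  6
dp[13][11] = 6. One LCS (by backtracking along matches): 9, 8, 6, 6, 9, 7.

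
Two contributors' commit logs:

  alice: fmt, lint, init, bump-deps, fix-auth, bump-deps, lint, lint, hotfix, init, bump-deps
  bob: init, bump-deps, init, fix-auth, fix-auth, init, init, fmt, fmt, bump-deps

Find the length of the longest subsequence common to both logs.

Pick init (alice #3, bob #1) → bump-deps (alice #4, bob #2) → fix-auth (alice #5, bob #5) → init (alice #10, bob #7) → bump-deps (alice #11, bob #10); all 5 commits appear in both, in order. The LCS DP gives dp[11][10] = 5, so this is optimal.

5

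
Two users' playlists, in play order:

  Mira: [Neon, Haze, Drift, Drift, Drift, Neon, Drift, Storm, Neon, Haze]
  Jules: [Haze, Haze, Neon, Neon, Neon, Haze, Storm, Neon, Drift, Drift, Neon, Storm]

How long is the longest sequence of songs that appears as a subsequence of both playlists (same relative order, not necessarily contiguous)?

One common subsequence of length 6: Neon at Mira[1]=Jules[5], Haze at Mira[2]=Jules[6], Drift at Mira[4]=Jules[9], Drift at Mira[5]=Jules[10], Neon at Mira[6]=Jules[11], Storm at Mira[8]=Jules[12]. The LCS DP gives dp[10][12] = 6, so this is optimal.

6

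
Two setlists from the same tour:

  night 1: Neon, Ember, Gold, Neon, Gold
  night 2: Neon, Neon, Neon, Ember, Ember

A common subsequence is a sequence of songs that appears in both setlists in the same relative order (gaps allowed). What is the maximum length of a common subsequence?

Pick Neon [1,3], then Ember [2,5]; all 2 songs appear in both, in order. The LCS DP gives dp[5][5] = 2, so this is optimal.

2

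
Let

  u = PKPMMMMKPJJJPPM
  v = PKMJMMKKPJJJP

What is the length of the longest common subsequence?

Taking P (u #1, v #1) → K (u #2, v #2) → M (u #4, v #3) → M (u #5, v #5) → M (u #6, v #6) → K (u #8, v #8) → P (u #9, v #9) → J (u #10, v #10) → J (u #11, v #11) → J (u #12, v #12) → P (u #14, v #13) gives a common subsequence of length 11, and the DP table's final entry dp[15][13] is also 11, so no common subsequence is longer.

11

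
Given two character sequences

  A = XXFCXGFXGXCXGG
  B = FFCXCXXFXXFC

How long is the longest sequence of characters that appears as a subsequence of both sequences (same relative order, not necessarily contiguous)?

7

Pick X at A[1]=B[4]; then X at A[2]=B[6]; then X at A[5]=B[7]; then F at A[7]=B[8]; then X at A[8]=B[9]; then X at A[10]=B[10]; then C at A[11]=B[12]; all 7 characters appear in both, in order. dp[14][12] = 7 confirms this is the maximum.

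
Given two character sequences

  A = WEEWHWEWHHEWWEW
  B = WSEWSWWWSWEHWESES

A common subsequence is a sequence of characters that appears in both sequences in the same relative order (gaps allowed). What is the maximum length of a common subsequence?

Pick W (A #1, B #1) → E (A #3, B #3) → W (A #4, B #4) → W (A #6, B #6) → W (A #8, B #7) → W (A #12, B #8) → W (A #13, B #10) → E (A #14, B #11) → W (A #15, B #13); all 9 characters appear in both, in order. The LCS DP gives dp[15][17] = 9, so this is optimal.

9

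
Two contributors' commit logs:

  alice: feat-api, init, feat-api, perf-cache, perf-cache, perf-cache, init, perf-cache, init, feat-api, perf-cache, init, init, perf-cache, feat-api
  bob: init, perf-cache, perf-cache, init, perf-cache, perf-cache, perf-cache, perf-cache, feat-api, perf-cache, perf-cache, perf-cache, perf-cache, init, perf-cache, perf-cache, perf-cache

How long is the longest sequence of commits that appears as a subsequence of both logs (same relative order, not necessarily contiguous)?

Match init (alice #2, bob #4), feat-api (alice #3, bob #9), perf-cache (alice #4, bob #11), perf-cache (alice #5, bob #12), perf-cache (alice #6, bob #13), init (alice #7, bob #14), perf-cache (alice #8, bob #15), perf-cache (alice #11, bob #16), perf-cache (alice #14, bob #17) — 9 commits in the same relative order in both. dp[15][17] = 9 confirms this is the maximum.

9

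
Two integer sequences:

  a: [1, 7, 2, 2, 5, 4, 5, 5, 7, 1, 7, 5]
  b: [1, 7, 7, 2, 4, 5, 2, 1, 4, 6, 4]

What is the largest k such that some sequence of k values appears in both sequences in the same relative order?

Pick 1 (a #1, b #1) → 7 (a #2, b #3) → 2 (a #4, b #4) → 4 (a #6, b #5) → 5 (a #7, b #6) → 1 (a #10, b #8); all 6 values appear in both, in order. The LCS DP gives dp[12][11] = 6, so this is optimal.

6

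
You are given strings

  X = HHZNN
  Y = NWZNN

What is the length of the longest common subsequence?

One common subsequence of length 3: Z at X[3]=Y[3] → N at X[4]=Y[4] → N at X[5]=Y[5]. Since dp[5][5] = 3, nothing longer is possible.

3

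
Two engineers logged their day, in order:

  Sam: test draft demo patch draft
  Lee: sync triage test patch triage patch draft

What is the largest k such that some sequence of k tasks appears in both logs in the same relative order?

3

Match test at Sam[1]=Lee[3]; then patch at Sam[4]=Lee[6]; then draft at Sam[5]=Lee[7] — 3 tasks in the same relative order in both. dp[5][7] = 3 confirms this is the maximum.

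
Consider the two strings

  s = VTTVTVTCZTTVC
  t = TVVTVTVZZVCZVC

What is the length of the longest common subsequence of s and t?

Taking V [1,3]; then T [2,4]; then T [3,6]; then V [4,7]; then V [6,10]; then C [8,11]; then Z [9,12]; then V [12,13]; then C [13,14] gives a common subsequence of length 9, and the DP table's final entry dp[13][14] is also 9, so no common subsequence is longer.

9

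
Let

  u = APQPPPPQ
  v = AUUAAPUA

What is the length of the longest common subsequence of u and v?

Let dp[i][j] be the LCS length of the first i characters of u and the first j characters of v. dp[i][j] = dp[i-1][j-1]+1 when the i-th and j-th characters match, else max(dp[i-1][j], dp[i][j-1]).
    ·  A  U  U  A  A  P  U  A
 ·  0  0  0  0  0  0  0  0  0
 A  0  1  1  1  1  1  1  1  1
 P  0  1  1  1  1  1  2  2  2
 Q  0  1  1  1  1  1  2  2  2
 P  0  1  1  1  1  1  2  2  2
 P  0  1  1  1  1  1  2  2  2
 P  0  1  1  1  1  1  2  2  2
 P  0  1  1  1  1  1  2  2  2
 Q  0  1  1  1  1  1  2  2  2
dp[8][8] = 2. One LCS (by backtracking along matches): AP.

2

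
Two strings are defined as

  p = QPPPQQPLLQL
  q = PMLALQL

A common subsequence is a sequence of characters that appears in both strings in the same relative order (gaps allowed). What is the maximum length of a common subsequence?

Let dp[i][j] be the LCS length of the first i characters of p and the first j characters of q. dp[i][j] = dp[i-1][j-1]+1 when the i-th and j-th characters match, else max(dp[i-1][j], dp[i][j-1]).
    ·  P  M  L  A  L  Q  L
 ·  0  0  0  0  0  0  0  0
 Q  0  0  0  0  0  0  1  1
 P  0  1  1  1  1  1  1  1
 P  0  1  1  1  1  1  1  1
 P  0  1  1  1  1  1  1  1
 Q  0  1  1  1  1  1  2  2
 Q  0  1  1  1  1  1  2  2
 P  0  1  1  1  1  1  2  2
 L  0  1  1  2  2  2  2  3
 L  0  1  1  2  2  3  3  3
 Q  0  1  1  2  2  3  4  4
 L  0  1  1  2  2  3  4  5
dp[11][7] = 5. One LCS (by backtracking along matches): PLLQL.

5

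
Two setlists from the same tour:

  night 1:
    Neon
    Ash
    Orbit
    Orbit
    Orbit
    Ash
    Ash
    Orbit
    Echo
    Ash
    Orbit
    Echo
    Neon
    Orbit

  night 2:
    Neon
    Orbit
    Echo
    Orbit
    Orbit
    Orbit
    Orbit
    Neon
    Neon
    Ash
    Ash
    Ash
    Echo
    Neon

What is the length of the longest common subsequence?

One common subsequence of length 9: Neon at night 1[1]=night 2[1] → Orbit at night 1[3]=night 2[5] → Orbit at night 1[4]=night 2[6] → Orbit at night 1[5]=night 2[7] → Ash at night 1[6]=night 2[10] → Ash at night 1[7]=night 2[11] → Ash at night 1[10]=night 2[12] → Echo at night 1[12]=night 2[13] → Neon at night 1[13]=night 2[14]. dp[14][14] = 9 confirms this is the maximum.

9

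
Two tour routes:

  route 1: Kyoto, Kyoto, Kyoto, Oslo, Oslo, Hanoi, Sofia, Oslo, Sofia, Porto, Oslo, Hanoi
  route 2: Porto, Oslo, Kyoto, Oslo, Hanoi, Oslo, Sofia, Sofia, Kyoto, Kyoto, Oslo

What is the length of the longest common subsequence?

Taking Kyoto at route 1[3]=route 2[3], Oslo at route 1[4]=route 2[4], Oslo at route 1[5]=route 2[6], Sofia at route 1[7]=route 2[7], Sofia at route 1[9]=route 2[8], Oslo at route 1[11]=route 2[11] gives a common subsequence of length 6, and the DP table's final entry dp[12][11] is also 6, so no common subsequence is longer.

6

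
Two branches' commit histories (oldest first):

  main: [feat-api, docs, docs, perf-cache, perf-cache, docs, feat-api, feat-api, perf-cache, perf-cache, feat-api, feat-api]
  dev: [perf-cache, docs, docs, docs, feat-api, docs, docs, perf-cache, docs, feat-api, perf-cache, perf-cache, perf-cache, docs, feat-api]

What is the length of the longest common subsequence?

Taking feat-api (main #1, dev #5) → docs (main #2, dev #6) → docs (main #3, dev #7) → perf-cache (main #5, dev #8) → docs (main #6, dev #9) → feat-api (main #7, dev #10) → perf-cache (main #9, dev #12) → perf-cache (main #10, dev #13) → feat-api (main #12, dev #15) gives a common subsequence of length 9. Since dp[12][15] = 9, nothing longer is possible.

9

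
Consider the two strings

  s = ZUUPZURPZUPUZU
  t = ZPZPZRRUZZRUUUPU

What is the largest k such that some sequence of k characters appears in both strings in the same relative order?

One common subsequence of length 8: Z [1,3]; then P [4,4]; then Z [5,5]; then U [6,8]; then R [7,11]; then U [10,14]; then P [11,15]; then U [14,16]. dp[14][16] = 8 confirms this is the maximum.

8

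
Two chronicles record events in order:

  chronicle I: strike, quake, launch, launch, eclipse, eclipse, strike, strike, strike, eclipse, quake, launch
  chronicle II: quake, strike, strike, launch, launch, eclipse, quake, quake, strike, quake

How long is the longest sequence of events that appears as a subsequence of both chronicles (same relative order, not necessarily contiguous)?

Taking strike (chronicle I #1, chronicle II #3), then launch (chronicle I #3, chronicle II #4), then launch (chronicle I #4, chronicle II #5), then eclipse (chronicle I #5, chronicle II #6), then strike (chronicle I #9, chronicle II #9), then quake (chronicle I #11, chronicle II #10) gives a common subsequence of length 6. The LCS DP gives dp[12][10] = 6, so this is optimal.

6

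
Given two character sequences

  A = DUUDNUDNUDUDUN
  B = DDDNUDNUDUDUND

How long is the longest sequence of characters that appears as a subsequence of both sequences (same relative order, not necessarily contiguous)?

One common subsequence of length 12: D at A[1]=B[2], then D at A[4]=B[3], then N at A[5]=B[4], then U at A[6]=B[5], then D at A[7]=B[6], then N at A[8]=B[7], then U at A[9]=B[8], then D at A[10]=B[9], then U at A[11]=B[10], then D at A[12]=B[11], then U at A[13]=B[12], then N at A[14]=B[13], and the DP table's final entry dp[14][14] is also 12, so no common subsequence is longer.

12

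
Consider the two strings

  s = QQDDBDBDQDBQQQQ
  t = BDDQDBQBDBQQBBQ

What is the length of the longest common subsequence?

Taking D (s #3, t #2) → D (s #4, t #3) → D (s #6, t #5) → B (s #7, t #6) → Q (s #9, t #7) → D (s #10, t #9) → B (s #11, t #10) → Q (s #12, t #11) → Q (s #13, t #12) → Q (s #15, t #15) gives a common subsequence of length 10. Since dp[15][15] = 10, nothing longer is possible.

10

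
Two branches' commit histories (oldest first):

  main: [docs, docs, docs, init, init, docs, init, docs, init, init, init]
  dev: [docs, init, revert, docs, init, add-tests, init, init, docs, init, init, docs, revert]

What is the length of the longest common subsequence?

8

One common subsequence of length 8: docs [1,1], docs [3,4], init [4,5], init [5,7], init [7,8], docs [8,9], init [9,10], init [10,11]. dp[11][13] = 8 confirms this is the maximum.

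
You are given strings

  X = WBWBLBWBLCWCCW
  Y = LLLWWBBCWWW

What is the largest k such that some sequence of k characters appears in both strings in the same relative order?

Pick W [1,4], then W [3,5], then B [4,6], then B [6,7], then W [7,9], then W [11,10], then W [14,11]; all 7 characters appear in both, in order. dp[14][11] = 7 confirms this is the maximum.

7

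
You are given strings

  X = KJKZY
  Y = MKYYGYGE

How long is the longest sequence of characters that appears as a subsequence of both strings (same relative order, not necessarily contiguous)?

2

One common subsequence of length 2: K (X #1, Y #2), then Y (X #5, Y #6). Since dp[5][8] = 2, nothing longer is possible.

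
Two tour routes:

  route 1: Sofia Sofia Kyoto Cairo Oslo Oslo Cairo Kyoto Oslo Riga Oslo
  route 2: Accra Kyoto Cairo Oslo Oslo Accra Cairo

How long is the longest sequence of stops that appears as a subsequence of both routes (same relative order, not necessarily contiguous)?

Match Kyoto (route 1 #3, route 2 #2), Cairo (route 1 #4, route 2 #3), Oslo (route 1 #5, route 2 #4), Oslo (route 1 #6, route 2 #5), Cairo (route 1 #7, route 2 #7) — 5 stops in the same relative order in both, and the DP table's final entry dp[11][7] is also 5, so no common subsequence is longer.

5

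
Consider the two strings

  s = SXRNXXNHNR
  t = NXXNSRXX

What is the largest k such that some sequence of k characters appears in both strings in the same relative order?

Let dp[i][j] be the LCS length of the first i characters of s and the first j characters of t. dp[i][j] = dp[i-1][j-1]+1 when the i-th and j-th characters match, else max(dp[i-1][j], dp[i][j-1]).
    ·  N  X  X  N  S  R  X  X
 ·  0  0  0  0  0  0  0  0  0
 S  0  0  0  0  0  1  1  1  1
 X  0  0  1  1  1  1  1  2  2
 R  0  0  1  1  1  1  2  2  2
 N  0  1  1  1  2  2  2  2  2
 X  0  1  2  2  2  2  2  3  3
 X  0  1  2  3  3  3  3  3  4
 N  0  1  2  3  4  4  4  4  4
 H  0  1  2  3  4  4  4  4  4
 N  0  1  2  3  4  4  4  4  4
 R  0  1  2  3  4  4  5  5  5
dp[10][8] = 5. One LCS (by backtracking along matches): NXXNR.

5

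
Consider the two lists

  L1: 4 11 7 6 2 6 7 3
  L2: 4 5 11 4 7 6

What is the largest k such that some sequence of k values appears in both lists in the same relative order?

Taking 4 [1,1]; then 11 [2,3]; then 7 [3,5]; then 6 [6,6] gives a common subsequence of length 4. dp[8][6] = 4 confirms this is the maximum.

4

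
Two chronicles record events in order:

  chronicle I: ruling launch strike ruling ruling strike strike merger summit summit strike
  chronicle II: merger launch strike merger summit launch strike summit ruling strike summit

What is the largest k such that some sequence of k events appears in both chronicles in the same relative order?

One common subsequence of length 6: launch at chronicle I[2]=chronicle II[2] → strike at chronicle I[7]=chronicle II[3] → merger at chronicle I[8]=chronicle II[4] → summit at chronicle I[9]=chronicle II[5] → summit at chronicle I[10]=chronicle II[8] → strike at chronicle I[11]=chronicle II[10]. dp[11][11] = 6 confirms this is the maximum.

6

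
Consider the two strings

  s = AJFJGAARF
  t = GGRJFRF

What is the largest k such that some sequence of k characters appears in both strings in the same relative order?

4

Let dp[i][j] be the LCS length of the first i characters of s and the first j characters of t. dp[i][j] = dp[i-1][j-1]+1 when the i-th and j-th characters match, else max(dp[i-1][j], dp[i][j-1]).
    ·  G  G  R  J  F  R  F
 ·  0  0  0  0  0  0  0  0
 A  0  0  0  0  0  0  0  0
 J  0  0  0  0  1  1  1  1
 F  0  0  0  0  1  2  2  2
 J  0  0  0  0  1  2  2  2
 G  0  1  1  1  1  2  2  2
 A  0  1  1  1  1  2  2  2
 A  0  1  1  1  1  2  2  2
 R  0  1  1  2  2  2  3  3
 F  0  1  1  2  2  3  3  4
dp[9][7] = 4. One LCS (by backtracking along matches): JFRF.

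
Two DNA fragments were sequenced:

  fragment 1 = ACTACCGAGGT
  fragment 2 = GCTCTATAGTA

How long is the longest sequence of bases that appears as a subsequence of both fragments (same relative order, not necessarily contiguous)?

Let dp[i][j] be the LCS length of the first i bases of fragment 1 and the first j bases of fragment 2. dp[i][j] = dp[i-1][j-1]+1 when the i-th and j-th bases match, else max(dp[i-1][j], dp[i][j-1]).
    ·  G  C  T  C  T  A  T  A  G  T  A
 ·  0  0  0  0  0  0  0  0  0  0  0  0
 A  0  0  0  0  0  0  1  1  1  1  1  1
 C  0  0  1  1  1  1  1  1  1  1  1  1
 T  0  0  1  2  2  2  2  2  2  2  2  2
 A  0  0  1  2  2  2  3  3  3  3  3  3
 C  0  0  1  2  3  3  3  3  3  3  3  3
 C  0  0  1  2  3  3  3  3  3  3  3  3
 G  0  1  1  2  3  3  3  3  3  4  4  4
 A  0  1  1  2  3  3  4  4  4  4  4  5
 G  0  1  1  2  3  3  4  4  4  5  5  5
 G  0  1  1  2  3  3  4  4  4  5  5  5
 T  0  1  1  2  3  4  4  5  5  5  6  6
dp[11][11] = 6. One LCS (by backtracking along matches): CTAAGT.

6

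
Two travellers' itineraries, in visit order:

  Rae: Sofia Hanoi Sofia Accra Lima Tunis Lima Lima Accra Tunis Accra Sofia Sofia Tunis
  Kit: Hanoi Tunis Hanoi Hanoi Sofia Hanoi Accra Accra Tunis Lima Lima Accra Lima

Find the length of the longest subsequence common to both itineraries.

7

Taking Sofia [1,5], Hanoi [2,6], Accra [4,8], Tunis [6,9], Lima [7,10], Lima [8,11], Accra [9,12] gives a common subsequence of length 7, and the DP table's final entry dp[14][13] is also 7, so no common subsequence is longer.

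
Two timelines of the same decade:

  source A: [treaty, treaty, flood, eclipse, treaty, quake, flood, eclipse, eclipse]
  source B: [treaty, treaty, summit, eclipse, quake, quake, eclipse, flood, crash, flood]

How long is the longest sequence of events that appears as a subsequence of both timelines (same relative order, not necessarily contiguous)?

Taking treaty (source A #1, source B #1), treaty (source A #2, source B #2), eclipse (source A #4, source B #4), quake (source A #6, source B #6), flood (source A #7, source B #10) gives a common subsequence of length 5, and the DP table's final entry dp[9][10] is also 5, so no common subsequence is longer.

5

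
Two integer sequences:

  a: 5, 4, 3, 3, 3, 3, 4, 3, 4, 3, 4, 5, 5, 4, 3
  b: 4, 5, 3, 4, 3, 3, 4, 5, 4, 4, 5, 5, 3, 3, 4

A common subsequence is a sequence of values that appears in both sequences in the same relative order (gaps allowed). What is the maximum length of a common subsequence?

10

Taking 5 [1,2] → 4 [2,4] → 3 [5,5] → 3 [6,6] → 4 [7,7] → 4 [9,9] → 4 [11,10] → 5 [12,11] → 5 [13,12] → 4 [14,15] gives a common subsequence of length 10. Since dp[15][15] = 10, nothing longer is possible.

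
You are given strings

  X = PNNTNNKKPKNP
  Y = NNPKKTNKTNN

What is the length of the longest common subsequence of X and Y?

6

One common subsequence of length 6: N [2,1], then N [3,2], then T [4,6], then N [5,7], then N [6,10], then N [11,11]. dp[12][11] = 6 confirms this is the maximum.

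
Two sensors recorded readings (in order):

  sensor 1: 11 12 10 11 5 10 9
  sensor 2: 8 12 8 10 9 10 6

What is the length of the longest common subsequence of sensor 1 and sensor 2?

Match 12 at sensor 1[2]=sensor 2[2] → 10 at sensor 1[3]=sensor 2[4] → 10 at sensor 1[6]=sensor 2[6] — 3 values in the same relative order in both, and the DP table's final entry dp[7][7] is also 3, so no common subsequence is longer.

3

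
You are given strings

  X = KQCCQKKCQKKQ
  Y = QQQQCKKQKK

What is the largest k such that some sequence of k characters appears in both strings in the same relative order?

7

Let dp[i][j] be the LCS length of the first i characters of X and the first j characters of Y. dp[i][j] = dp[i-1][j-1]+1 when the i-th and j-th characters match, else max(dp[i-1][j], dp[i][j-1]).
    ·  Q  Q  Q  Q  C  K  K  Q  K  K
 ·  0  0  0  0  0  0  0  0  0  0  0
 K  0  0  0  0  0  0  1  1  1  1  1
 Q  0  1  1  1  1  1  1  1  2  2  2
 C  0  1  1  1  1  2  2  2  2  2  2
 C  0  1  1  1  1  2  2  2  2  2  2
 Q  0  1  2  2  2  2  2  2  3  3  3
 K  0  1  2  2  2  2  3  3  3  4  4
 K  0  1  2  2  2  2  3  4  4  4  5
 C  0  1  2  2  2  3  3  4  4  4  5
 Q  0  1  2  3  3  3  3  4  5  5  5
 K  0  1  2  3  3  3  4  4  5  6  6
 K  0  1  2  3  3  3  4  5  5  6  7
 Q  0  1  2  3  4  4  4  5  6  6  7
dp[12][10] = 7. One LCS (by backtracking along matches): QCKKQKK.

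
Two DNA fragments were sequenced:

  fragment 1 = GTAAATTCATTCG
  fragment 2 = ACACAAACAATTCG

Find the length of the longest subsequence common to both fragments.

Taking A (fragment 1 #3, fragment 2 #5); then A (fragment 1 #4, fragment 2 #6); then A (fragment 1 #5, fragment 2 #7); then C (fragment 1 #8, fragment 2 #8); then A (fragment 1 #9, fragment 2 #10); then T (fragment 1 #10, fragment 2 #11); then T (fragment 1 #11, fragment 2 #12); then C (fragment 1 #12, fragment 2 #13); then G (fragment 1 #13, fragment 2 #14) gives a common subsequence of length 9. dp[13][14] = 9 confirms this is the maximum.

9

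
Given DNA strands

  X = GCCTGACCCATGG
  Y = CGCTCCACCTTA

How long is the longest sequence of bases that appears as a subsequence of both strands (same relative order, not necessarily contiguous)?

Taking G (X #1, Y #2); then C (X #2, Y #5); then C (X #3, Y #6); then A (X #6, Y #7); then C (X #7, Y #8); then C (X #8, Y #9); then A (X #10, Y #12) gives a common subsequence of length 7, and the DP table's final entry dp[13][12] is also 7, so no common subsequence is longer.

7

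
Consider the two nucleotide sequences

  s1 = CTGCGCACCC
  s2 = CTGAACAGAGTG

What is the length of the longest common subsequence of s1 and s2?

Let dp[i][j] be the LCS length of the first i bases of s1 and the first j bases of s2. dp[i][j] = dp[i-1][j-1]+1 when the i-th and j-th bases match, else max(dp[i-1][j], dp[i][j-1]).
    ·  C  T  G  A  A  C  A  G  A  G  T  G
 ·  0  0  0  0  0  0  0  0  0  0  0  0  0
 C  0  1  1  1  1  1  1  1  1  1  1  1  1
 T  0  1  2  2  2  2  2  2  2  2  2  2  2
 G  0  1  2  3  3  3  3  3  3  3  3  3  3
 C  0  1  2  3  3  3  4  4  4  4  4  4  4
 G  0  1  2  3  3  3  4  4  5  5  5  5  5
 C  0  1  2  3  3  3  4  4  5  5  5  5  5
 A  0  1  2  3  4  4  4  5  5  6  6  6  6
 C  0  1  2  3  4  4  5  5  5  6  6  6  6
 C  0  1  2  3  4  4  5  5  5  6  6  6  6
 C  0  1  2  3  4  4  5  5  5  6  6  6  6
dp[10][12] = 6. One LCS (by backtracking along matches): CTGCGA.

6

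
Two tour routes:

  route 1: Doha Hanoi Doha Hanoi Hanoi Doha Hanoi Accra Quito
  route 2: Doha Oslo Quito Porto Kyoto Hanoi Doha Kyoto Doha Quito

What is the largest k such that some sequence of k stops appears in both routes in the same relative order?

5

Taking Doha at route 1[1]=route 2[1], then Hanoi at route 1[2]=route 2[6], then Doha at route 1[3]=route 2[7], then Doha at route 1[6]=route 2[9], then Quito at route 1[9]=route 2[10] gives a common subsequence of length 5. dp[9][10] = 5 confirms this is the maximum.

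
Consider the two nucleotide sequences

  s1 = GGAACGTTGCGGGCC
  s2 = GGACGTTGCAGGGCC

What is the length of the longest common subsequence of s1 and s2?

One common subsequence of length 14: G at s1[1]=s2[1]; then G at s1[2]=s2[2]; then A at s1[4]=s2[3]; then C at s1[5]=s2[4]; then G at s1[6]=s2[5]; then T at s1[7]=s2[6]; then T at s1[8]=s2[7]; then G at s1[9]=s2[8]; then C at s1[10]=s2[9]; then G at s1[11]=s2[11]; then G at s1[12]=s2[12]; then G at s1[13]=s2[13]; then C at s1[14]=s2[14]; then C at s1[15]=s2[15], and the DP table's final entry dp[15][15] is also 14, so no common subsequence is longer.

14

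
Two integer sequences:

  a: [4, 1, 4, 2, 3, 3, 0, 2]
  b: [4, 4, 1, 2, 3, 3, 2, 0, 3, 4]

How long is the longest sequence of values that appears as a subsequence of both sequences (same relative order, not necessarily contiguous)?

6

Let dp[i][j] be the LCS length of the first i values of a and the first j values of b. dp[i][j] = dp[i-1][j-1]+1 when the i-th and j-th values match, else max(dp[i-1][j], dp[i][j-1]).
    ·  4  4  1  2  3  3  2  0  3  4
 ·  0  0  0  0  0  0  0  0  0  0  0
 4  0  1  1  1  1  1  1  1  1  1  1
 1  0  1  1  2  2  2  2  2  2  2  2
 4  0  1  2  2  2  2  2  2  2  2  3
 2  0  1  2  2  3  3  3  3  3  3  3
 3  0  1  2  2  3  4  4  4  4  4  4
 3  0  1  2  2  3  4  5  5  5  5  5
 0  0  1  2  2  3  4  5  5  6  6  6
 2  0  1  2  2  3  4  5  6  6  6  6
dp[8][10] = 6. One LCS (by backtracking along matches): 4, 1, 2, 3, 3, 0.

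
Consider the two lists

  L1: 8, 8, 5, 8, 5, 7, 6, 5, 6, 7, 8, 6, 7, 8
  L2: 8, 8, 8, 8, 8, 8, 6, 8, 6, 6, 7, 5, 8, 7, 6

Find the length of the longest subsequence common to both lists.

8

Match 8 [1,5], then 8 [2,6], then 8 [4,8], then 6 [7,9], then 6 [9,10], then 7 [10,11], then 8 [11,13], then 6 [12,15] — 8 values in the same relative order in both. The LCS DP gives dp[14][15] = 8, so this is optimal.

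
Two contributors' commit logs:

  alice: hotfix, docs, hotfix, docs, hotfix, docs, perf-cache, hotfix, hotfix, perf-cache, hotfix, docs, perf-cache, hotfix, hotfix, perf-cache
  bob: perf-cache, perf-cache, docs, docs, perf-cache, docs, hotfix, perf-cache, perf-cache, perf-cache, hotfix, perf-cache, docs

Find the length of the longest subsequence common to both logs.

8

Pick docs at alice[2]=bob[4], then docs at alice[4]=bob[6], then hotfix at alice[5]=bob[7], then perf-cache at alice[7]=bob[8], then perf-cache at alice[10]=bob[9], then perf-cache at alice[13]=bob[10], then hotfix at alice[15]=bob[11], then perf-cache at alice[16]=bob[12]; all 8 commits appear in both, in order. Since dp[16][13] = 8, nothing longer is possible.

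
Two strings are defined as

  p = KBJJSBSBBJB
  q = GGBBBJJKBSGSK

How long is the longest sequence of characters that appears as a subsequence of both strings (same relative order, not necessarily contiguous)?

Let dp[i][j] be the LCS length of the first i characters of p and the first j characters of q. dp[i][j] = dp[i-1][j-1]+1 when the i-th and j-th characters match, else max(dp[i-1][j], dp[i][j-1]).
    ·  G  G  B  B  B  J  J  K  B  S  G  S  K
 ·  0  0  0  0  0  0  0  0  0  0  0  0  0  0
 K  0  0  0  0  0  0  0  0  1  1  1  1  1  1
 B  0  0  0  1  1  1  1  1  1  2  2  2  2  2
 J  0  0  0  1  1  1  2  2  2  2  2  2  2  2
 J  0  0  0  1  1  1  2  3  3  3  3  3  3  3
 S  0  0  0  1  1  1  2  3  3  3  4  4  4  4
 B  0  0  0  1  2  2  2  3  3  4  4  4  4  4
 S  0  0  0  1  2  2  2  3  3  4  5  5  5  5
 B  0  0  0  1  2  3  3  3  3  4  5  5  5  5
 B  0  0  0  1  2  3  3  3  3  4  5  5  5  5
 J  0  0  0  1  2  3  4  4  4  4  5  5  5  5
 B  0  0  0  1  2  3  4  4  4  5  5  5  5  5
dp[11][13] = 5. One LCS (by backtracking along matches): BJJSS.

5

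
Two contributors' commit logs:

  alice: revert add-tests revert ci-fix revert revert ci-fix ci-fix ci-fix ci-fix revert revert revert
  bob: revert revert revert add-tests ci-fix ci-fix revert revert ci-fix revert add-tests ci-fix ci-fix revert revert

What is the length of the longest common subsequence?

10

Match revert (alice #1, bob #3) → add-tests (alice #2, bob #4) → ci-fix (alice #4, bob #6) → revert (alice #5, bob #7) → revert (alice #6, bob #8) → ci-fix (alice #7, bob #9) → ci-fix (alice #9, bob #12) → ci-fix (alice #10, bob #13) → revert (alice #12, bob #14) → revert (alice #13, bob #15) — 10 commits in the same relative order in both. dp[13][15] = 10 confirms this is the maximum.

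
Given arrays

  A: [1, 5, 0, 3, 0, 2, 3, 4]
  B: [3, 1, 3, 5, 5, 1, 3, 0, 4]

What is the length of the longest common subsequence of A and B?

Let dp[i][j] be the LCS length of the first i values of A and the first j values of B. dp[i][j] = dp[i-1][j-1]+1 when the i-th and j-th values match, else max(dp[i-1][j], dp[i][j-1]).
    ·  3  1  3  5  5  1  3  0  4
 ·  0  0  0  0  0  0  0  0  0  0
 1  0  0  1  1  1  1  1  1  1  1
 5  0  0  1  1  2  2  2  2  2  2
 0  0  0  1  1  2  2  2  2  3  3
 3  0  1  1  2  2  2  2  3  3  3
 0  0  1  1  2  2  2  2  3  4  4
 2  0  1  1  2  2  2  2  3  4  4
 3  0  1  1  2  2  2  2  3  4  4
 4  0  1  1  2  2  2  2  3  4  5
dp[8][9] = 5. One LCS (by backtracking along matches): 1, 5, 3, 0, 4.

5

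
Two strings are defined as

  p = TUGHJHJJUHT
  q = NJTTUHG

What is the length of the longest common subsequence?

3

Match T [1,4], U [2,5], G [3,7] — 3 characters in the same relative order in both. The LCS DP gives dp[11][7] = 3, so this is optimal.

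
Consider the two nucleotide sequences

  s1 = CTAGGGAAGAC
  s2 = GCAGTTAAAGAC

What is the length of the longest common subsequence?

Pick C at s1[1]=s2[2], T at s1[2]=s2[6], A at s1[3]=s2[7], A at s1[7]=s2[8], A at s1[8]=s2[9], G at s1[9]=s2[10], A at s1[10]=s2[11], C at s1[11]=s2[12]; all 8 bases appear in both, in order. dp[11][12] = 8 confirms this is the maximum.

8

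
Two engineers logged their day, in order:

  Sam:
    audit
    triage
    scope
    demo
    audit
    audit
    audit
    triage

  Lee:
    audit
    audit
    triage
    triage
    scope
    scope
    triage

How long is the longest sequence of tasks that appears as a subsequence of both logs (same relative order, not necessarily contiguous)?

Match audit [1,2]; then triage [2,4]; then scope [3,6]; then triage [8,7] — 4 tasks in the same relative order in both. Since dp[8][7] = 4, nothing longer is possible.

4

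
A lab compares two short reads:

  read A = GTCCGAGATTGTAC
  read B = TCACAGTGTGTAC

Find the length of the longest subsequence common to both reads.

11

Pick T (read A #2, read B #1); then C (read A #3, read B #2); then C (read A #4, read B #4); then A (read A #6, read B #5); then G (read A #7, read B #6); then T (read A #9, read B #7); then T (read A #10, read B #9); then G (read A #11, read B #10); then T (read A #12, read B #11); then A (read A #13, read B #12); then C (read A #14, read B #13); all 11 bases appear in both, in order. dp[14][13] = 11 confirms this is the maximum.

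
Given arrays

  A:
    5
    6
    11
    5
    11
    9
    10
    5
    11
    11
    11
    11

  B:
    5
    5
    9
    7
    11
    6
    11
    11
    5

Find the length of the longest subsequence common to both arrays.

Let dp[i][j] be the LCS length of the first i values of A and the first j values of B. dp[i][j] = dp[i-1][j-1]+1 when the i-th and j-th values match, else max(dp[i-1][j], dp[i][j-1]).
    ·  5  5  9  7 11  6 11 11  5
 ·  0  0  0  0  0  0  0  0  0  0
 5  0  1  1  1  1  1  1  1  1  1
 6  0  1  1  1  1  1  2  2  2  2
11  0  1  1  1  1  2  2  3  3  3
 5  0  1  2  2  2  2  2  3  3  4
11  0  1  2  2  2  3  3  3  4  4
 9  0  1  2  3  3  3  3  3  4  4
10  0  1  2  3  3  3  3  3  4  4
 5  0  1  2  3  3  3  3  3  4  5
11  0  1  2  3  3  4  4  4  4  5
11  0  1  2  3  3  4  4  5  5  5
11  0  1  2  3  3  4  4  5  6  6
11  0  1  2  3  3  4  4  5  6  6
dp[12][9] = 6. One LCS (by backtracking along matches): 5, 5, 9, 11, 11, 11.

6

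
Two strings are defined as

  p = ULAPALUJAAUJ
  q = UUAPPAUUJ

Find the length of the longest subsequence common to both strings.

7

Taking U [1,2], A [3,3], P [4,5], A [5,6], U [7,7], U [11,8], J [12,9] gives a common subsequence of length 7. The LCS DP gives dp[12][9] = 7, so this is optimal.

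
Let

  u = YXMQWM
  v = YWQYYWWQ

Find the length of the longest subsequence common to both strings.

3

Taking Y (u #1, v #1), then Q (u #4, v #3), then W (u #5, v #7) gives a common subsequence of length 3, and the DP table's final entry dp[6][8] is also 3, so no common subsequence is longer.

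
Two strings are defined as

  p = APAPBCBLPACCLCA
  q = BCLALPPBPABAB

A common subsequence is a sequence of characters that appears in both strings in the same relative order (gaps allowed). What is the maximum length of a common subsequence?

Pick A at p[1]=q[4] → P at p[2]=q[6] → P at p[4]=q[7] → B at p[7]=q[8] → P at p[9]=q[9] → A at p[10]=q[10] → A at p[15]=q[12]; all 7 characters appear in both, in order. dp[15][13] = 7 confirms this is the maximum.

7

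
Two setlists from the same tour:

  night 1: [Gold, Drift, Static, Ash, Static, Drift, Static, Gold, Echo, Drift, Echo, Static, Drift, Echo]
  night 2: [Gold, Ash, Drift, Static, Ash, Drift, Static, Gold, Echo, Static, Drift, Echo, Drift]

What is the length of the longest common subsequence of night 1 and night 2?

Match Gold [1,1] → Drift [2,3] → Static [3,4] → Ash [4,5] → Drift [6,6] → Static [7,7] → Gold [8,8] → Echo [9,9] → Drift [10,11] → Echo [11,12] → Drift [13,13] — 11 songs in the same relative order in both. dp[14][13] = 11 confirms this is the maximum.

11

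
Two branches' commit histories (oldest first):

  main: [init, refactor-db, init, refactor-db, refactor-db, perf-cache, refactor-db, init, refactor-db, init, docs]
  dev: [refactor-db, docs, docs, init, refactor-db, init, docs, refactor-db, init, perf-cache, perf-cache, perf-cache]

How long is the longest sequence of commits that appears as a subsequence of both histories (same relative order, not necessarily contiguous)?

Match refactor-db at main[2]=dev[1] → init at main[3]=dev[4] → refactor-db at main[7]=dev[5] → init at main[8]=dev[6] → refactor-db at main[9]=dev[8] → init at main[10]=dev[9] — 6 commits in the same relative order in both, and the DP table's final entry dp[11][12] is also 6, so no common subsequence is longer.

6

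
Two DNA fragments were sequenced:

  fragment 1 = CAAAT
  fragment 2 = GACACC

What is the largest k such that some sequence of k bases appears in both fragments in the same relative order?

Let dp[i][j] be the LCS length of the first i bases of fragment 1 and the first j bases of fragment 2. dp[i][j] = dp[i-1][j-1]+1 when the i-th and j-th bases match, else max(dp[i-1][j], dp[i][j-1]).
    ·  G  A  C  A  C  C
 ·  0  0  0  0  0  0  0
 C  0  0  0  1  1  1  1
 A  0  0  1  1  2  2  2
 A  0  0  1  1  2  2  2
 A  0  0  1  1  2  2  2
 T  0  0  1  1  2  2  2
dp[5][6] = 2. One LCS (by backtracking along matches): CA.

2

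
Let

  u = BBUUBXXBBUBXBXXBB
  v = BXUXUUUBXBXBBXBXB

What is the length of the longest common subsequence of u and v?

12

Taking B at u[1]=v[1]; then U at u[3]=v[6]; then U at u[4]=v[7]; then B at u[5]=v[8]; then X at u[6]=v[9]; then X at u[7]=v[11]; then B at u[9]=v[12]; then B at u[11]=v[13]; then X at u[12]=v[14]; then B at u[13]=v[15]; then X at u[15]=v[16]; then B at u[17]=v[17] gives a common subsequence of length 12. The LCS DP gives dp[17][17] = 12, so this is optimal.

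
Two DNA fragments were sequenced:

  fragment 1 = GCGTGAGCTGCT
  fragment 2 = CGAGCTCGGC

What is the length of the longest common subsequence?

Taking C [2,1], then G [5,2], then A [6,3], then G [7,4], then C [8,5], then T [9,6], then G [10,9], then C [11,10] gives a common subsequence of length 8, and the DP table's final entry dp[12][10] is also 8, so no common subsequence is longer.

8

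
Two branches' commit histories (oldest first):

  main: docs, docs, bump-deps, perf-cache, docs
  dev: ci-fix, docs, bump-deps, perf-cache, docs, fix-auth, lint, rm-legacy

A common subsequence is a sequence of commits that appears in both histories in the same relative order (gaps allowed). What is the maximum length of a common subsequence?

Pick docs (main #2, dev #2), then bump-deps (main #3, dev #3), then perf-cache (main #4, dev #4), then docs (main #5, dev #5); all 4 commits appear in both, in order. The LCS DP gives dp[5][8] = 4, so this is optimal.

4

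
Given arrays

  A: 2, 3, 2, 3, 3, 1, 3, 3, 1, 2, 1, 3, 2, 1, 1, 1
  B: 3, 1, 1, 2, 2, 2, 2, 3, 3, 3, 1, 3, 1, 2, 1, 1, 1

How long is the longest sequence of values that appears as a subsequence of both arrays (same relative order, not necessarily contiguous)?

One common subsequence of length 11: 2 at A[1]=B[7], 3 at A[2]=B[8], 3 at A[4]=B[9], 3 at A[5]=B[10], 1 at A[6]=B[11], 3 at A[8]=B[12], 1 at A[11]=B[13], 2 at A[13]=B[14], 1 at A[14]=B[15], 1 at A[15]=B[16], 1 at A[16]=B[17], and the DP table's final entry dp[16][17] is also 11, so no common subsequence is longer.

11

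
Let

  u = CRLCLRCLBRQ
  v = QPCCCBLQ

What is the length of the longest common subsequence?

Let dp[i][j] be the LCS length of the first i characters of u and the first j characters of v. dp[i][j] = dp[i-1][j-1]+1 when the i-th and j-th characters match, else max(dp[i-1][j], dp[i][j-1]).
    ·  Q  P  C  C  C  B  L  Q
 ·  0  0  0  0  0  0  0  0  0
 C  0  0  0  1  1  1  1  1  1
 R  0  0  0  1  1  1  1  1  1
 L  0  0  0  1  1  1  1  2  2
 C  0  0  0  1  2  2  2  2  2
 L  0  0  0  1  2  2  2  3  3
 R  0  0  0  1  2  2  2  3  3
 C  0  0  0  1  2  3  3  3  3
 L  0  0  0  1  2  3  3  4  4
 B  0  0  0  1  2  3  4  4  4
 R  0  0  0  1  2  3  4  4  4
 Q  0  1  1  1  2  3  4  4  5
dp[11][8] = 5. One LCS (by backtracking along matches): CCCLQ.

5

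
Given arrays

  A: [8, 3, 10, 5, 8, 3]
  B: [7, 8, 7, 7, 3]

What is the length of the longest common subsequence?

2

Let dp[i][j] be the LCS length of the first i values of A and the first j values of B. dp[i][j] = dp[i-1][j-1]+1 when the i-th and j-th values match, else max(dp[i-1][j], dp[i][j-1]).
    ·  7  8  7  7  3
 ·  0  0  0  0  0  0
 8  0  0  1  1  1  1
 3  0  0  1  1  1  2
10  0  0  1  1  1  2
 5  0  0  1  1  1  2
 8  0  0  1  1  1  2
 3  0  0  1  1  1  2
dp[6][5] = 2. One LCS (by backtracking along matches): 8, 3.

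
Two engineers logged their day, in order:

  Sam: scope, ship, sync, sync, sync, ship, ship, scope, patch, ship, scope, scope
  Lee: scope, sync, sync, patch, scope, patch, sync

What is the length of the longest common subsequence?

Match scope (Sam #1, Lee #1), then sync (Sam #3, Lee #2), then sync (Sam #4, Lee #3), then scope (Sam #8, Lee #5), then patch (Sam #9, Lee #6) — 5 tasks in the same relative order in both. The LCS DP gives dp[12][7] = 5, so this is optimal.

5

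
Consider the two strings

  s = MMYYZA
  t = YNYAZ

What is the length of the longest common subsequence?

3

Taking Y [3,1], then Y [4,3], then Z [5,5] gives a common subsequence of length 3, and the DP table's final entry dp[6][5] is also 3, so no common subsequence is longer.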